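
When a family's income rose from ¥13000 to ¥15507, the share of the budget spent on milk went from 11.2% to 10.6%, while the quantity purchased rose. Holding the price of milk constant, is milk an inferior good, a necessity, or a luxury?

Quantity rises but the budget share falls as income rises, so 0 < η < 1.

necessity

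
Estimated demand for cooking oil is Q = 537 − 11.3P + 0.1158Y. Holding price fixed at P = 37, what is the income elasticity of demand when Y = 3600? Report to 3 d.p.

At P = 37, Y = 3600: Q = 535.780.
Holding P constant, ∂Q/∂Y = 0.1158.
η_Y = (∂Q/∂Y)·(Y/Q) = 0.1158 × (3600/535.780) = 0.778.

0.778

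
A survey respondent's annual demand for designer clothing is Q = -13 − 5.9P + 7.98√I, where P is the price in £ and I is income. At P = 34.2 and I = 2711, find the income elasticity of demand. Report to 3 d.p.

1.035

At P = 34.2, I = 2711: Q = 200.717.
Holding P constant, ∂Q/∂I = 7.98/(2√I) = 0.0766316.
η_I = (∂Q/∂I)·(I/Q) = 0.0766316 × (2711/200.717) = 1.035.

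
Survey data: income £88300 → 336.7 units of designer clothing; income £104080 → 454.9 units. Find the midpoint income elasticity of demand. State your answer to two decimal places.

ΔQ = 454.9 − 336.7 = 118.2; midpoint Q̄ = (336.7 + 454.9)/2 = 395.8.
ΔI = 104080 − 88300 = 15780; midpoint Ī = (88300 + 104080)/2 = 96190.
η = (ΔQ/Q̄) ÷ (ΔI/Ī) = (118.2/395.8) ÷ (15780/96190) = 1.82.

1.82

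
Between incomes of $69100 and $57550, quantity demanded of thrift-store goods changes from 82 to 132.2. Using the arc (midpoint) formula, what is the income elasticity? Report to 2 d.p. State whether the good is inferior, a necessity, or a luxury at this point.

-2.57 (inferior good)

ΔQ = 132.2 − 82 = 50.2; midpoint Q̄ = (82 + 132.2)/2 = 107.1.
ΔI = 57550 − 69100 = -11550; midpoint Ī = (69100 + 57550)/2 = 63325.
η = (ΔQ/Q̄) ÷ (ΔI/Ī) = (50.2/107.1) ÷ (-11550/63325) = -2.57.
η < 0 ⇒ inferior good.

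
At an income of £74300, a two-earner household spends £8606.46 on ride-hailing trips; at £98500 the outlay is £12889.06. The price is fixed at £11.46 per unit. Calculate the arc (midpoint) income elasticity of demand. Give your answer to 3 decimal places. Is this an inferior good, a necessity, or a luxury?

With a constant price, Q₁ = 8606.46/11.46 = 751.000 and Q₂ = 12889.06/11.46 = 1124.700 (equivalently, work directly with expenditure since P cancels).
Midpoint %ΔQ = (12889.06 − 8606.46)/10747.76 = 0.39846; midpoint %ΔI = (98500 − 74300)/86400 = 0.28009.
η = 0.39846 / 0.28009 = 1.423.
η > 1 ⇒ luxury.

1.423 (luxury)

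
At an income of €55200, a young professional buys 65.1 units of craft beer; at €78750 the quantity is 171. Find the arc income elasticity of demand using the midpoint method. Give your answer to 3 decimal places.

ΔQ = 171 − 65.1 = 105.9; midpoint Q̄ = (65.1 + 171)/2 = 118.05.
ΔI = 78750 − 55200 = 23550; midpoint Ī = (55200 + 78750)/2 = 66975.
η = (ΔQ/Q̄) ÷ (ΔI/Ī) = (105.9/118.05) ÷ (23550/66975) = 2.551.

2.551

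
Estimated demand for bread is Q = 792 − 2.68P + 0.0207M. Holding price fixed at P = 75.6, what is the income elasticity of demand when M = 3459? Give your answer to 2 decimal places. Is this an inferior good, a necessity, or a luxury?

0.11 (necessity)

At P = 75.6, M = 3459: Q = 660.993.
Holding P constant, ∂Q/∂M = 0.0207.
η_M = (∂Q/∂M)·(M/Q) = 0.0207 × (3459/660.993) = 0.11.
Since 0 < η < 1, this is a necessity.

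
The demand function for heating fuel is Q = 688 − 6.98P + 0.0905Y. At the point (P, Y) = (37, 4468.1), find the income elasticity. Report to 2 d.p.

At P = 37, Y = 4468.1: Q = 834.103.
Holding P constant, ∂Q/∂Y = 0.0905.
η_Y = (∂Q/∂Y)·(Y/Q) = 0.0905 × (4468.1/834.103) = 0.48.

0.48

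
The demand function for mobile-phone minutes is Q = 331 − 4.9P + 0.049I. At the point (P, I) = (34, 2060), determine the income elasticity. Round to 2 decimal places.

At P = 34, I = 2060: Q = 265.340.
Holding P constant, ∂Q/∂I = 0.049.
η_I = (∂Q/∂I)·(I/Q) = 0.049 × (2060/265.340) = 0.38.

0.38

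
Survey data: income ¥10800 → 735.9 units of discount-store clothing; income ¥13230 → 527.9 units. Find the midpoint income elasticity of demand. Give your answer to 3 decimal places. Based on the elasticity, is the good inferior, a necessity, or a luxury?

ΔQ = 527.9 − 735.9 = -208; midpoint Q̄ = (735.9 + 527.9)/2 = 631.9.
ΔI = 13230 − 10800 = 2430; midpoint Ī = (10800 + 13230)/2 = 12015.
η = (ΔQ/Q̄) ÷ (ΔI/Ī) = (-208/631.9) ÷ (2430/12015) = -1.628.
η < 0 ⇒ inferior good.

-1.628 (inferior good)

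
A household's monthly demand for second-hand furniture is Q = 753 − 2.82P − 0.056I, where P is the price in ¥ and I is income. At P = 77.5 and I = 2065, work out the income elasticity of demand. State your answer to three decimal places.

-0.276

At P = 77.5, I = 2065: Q = 418.810.
Holding P constant, ∂Q/∂I = −0.056.
η_I = (∂Q/∂I)·(I/Q) = -0.056 × (2065/418.810) = -0.276.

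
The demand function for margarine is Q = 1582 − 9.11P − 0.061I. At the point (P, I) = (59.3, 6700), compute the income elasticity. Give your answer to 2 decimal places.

-0.65

At P = 59.3, I = 6700: Q = 633.077.
Holding P constant, ∂Q/∂I = −0.061.
η_I = (∂Q/∂I)·(I/Q) = -0.061 × (6700/633.077) = -0.65.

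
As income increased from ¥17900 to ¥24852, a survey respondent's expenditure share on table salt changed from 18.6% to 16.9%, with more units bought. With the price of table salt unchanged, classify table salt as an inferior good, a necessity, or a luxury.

Quantity rises but the budget share falls as income rises, so 0 < η < 1.

necessity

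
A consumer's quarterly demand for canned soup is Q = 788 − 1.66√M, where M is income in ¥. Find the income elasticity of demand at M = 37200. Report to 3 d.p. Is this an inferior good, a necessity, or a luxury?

At M = 37200: Q = 467.831.
dQ/dM = -1.66/(2√M) = -0.00430335 at this income.
η = (dQ/dM)·(M/Q) = -0.00430335 × (37200/467.831) = -0.342.
Since η < 0, the good is an inferior good.

-0.342 (inferior good)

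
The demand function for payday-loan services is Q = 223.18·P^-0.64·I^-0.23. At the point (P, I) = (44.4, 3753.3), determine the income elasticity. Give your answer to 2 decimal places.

For a multiplicative demand Q = A·P^α·I^β, the income elasticity is β everywhere.
Here β = -0.23, so η = -0.23.

-0.23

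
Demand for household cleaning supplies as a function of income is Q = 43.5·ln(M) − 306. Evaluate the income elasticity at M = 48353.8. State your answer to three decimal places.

0.267

At M = 48353.8: Q = 163.204.
dQ/dM = 43.5/M = 0.000899619 at this income.
η = (dQ/dM)·(M/Q) = 0.000899619 × (48353.8/163.204) = 0.267.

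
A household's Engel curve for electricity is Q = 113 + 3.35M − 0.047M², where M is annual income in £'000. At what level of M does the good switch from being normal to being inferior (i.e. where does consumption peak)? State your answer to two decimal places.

35.64

dQ/dM = 3.35 − 0.094M.
The good is inferior where dQ/dM < 0. Setting dQ/dM = 0 gives M = 3.35 / 0.094 = 35.64.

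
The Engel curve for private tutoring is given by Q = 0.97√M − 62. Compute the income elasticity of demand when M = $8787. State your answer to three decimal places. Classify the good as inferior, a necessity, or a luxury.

At M = 8787: Q = 28.927.
dQ/dM = 0.97/(2√M) = 0.00517394 at this income.
η = (dQ/dM)·(M/Q) = 0.00517394 × (8787/28.927) = 1.572.
Since η > 1, the good is a luxury.

1.572 (luxury)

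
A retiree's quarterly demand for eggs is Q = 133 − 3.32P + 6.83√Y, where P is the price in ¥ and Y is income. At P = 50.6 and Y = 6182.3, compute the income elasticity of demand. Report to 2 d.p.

At P = 50.6, Y = 6182.3: Q = 502.035.
Holding P constant, ∂Q/∂Y = 6.83/(2√Y) = 0.0434326.
η_Y = (∂Q/∂Y)·(Y/Q) = 0.0434326 × (6182.3/502.035) = 0.53.

0.53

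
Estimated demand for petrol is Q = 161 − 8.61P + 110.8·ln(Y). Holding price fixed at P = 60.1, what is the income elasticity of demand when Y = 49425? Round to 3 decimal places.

At P = 60.1, Y = 49425: Q = 841.089.
Holding P constant, ∂Q/∂Y = 110.8/Y = 0.00224178.
η_Y = (∂Q/∂Y)·(Y/Q) = 0.00224178 × (49425/841.089) = 0.132.

0.132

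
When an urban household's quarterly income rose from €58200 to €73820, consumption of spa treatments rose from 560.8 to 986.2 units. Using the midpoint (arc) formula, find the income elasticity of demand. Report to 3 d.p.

2.324

ΔQ = 986.2 − 560.8 = 425.4; midpoint Q̄ = (560.8 + 986.2)/2 = 773.5.
ΔI = 73820 − 58200 = 15620; midpoint Ī = (58200 + 73820)/2 = 66010.
η = (ΔQ/Q̄) ÷ (ΔI/Ī) = (425.4/773.5) ÷ (15620/66010) = 2.324.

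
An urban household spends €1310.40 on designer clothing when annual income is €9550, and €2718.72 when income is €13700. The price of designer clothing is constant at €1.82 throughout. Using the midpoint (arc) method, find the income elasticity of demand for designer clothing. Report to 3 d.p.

1.958

With a constant price, Q₁ = 1310.40/1.82 = 720.000 and Q₂ = 2718.72/1.82 = 1493.802 (equivalently, work directly with expenditure since P cancels).
Midpoint %ΔQ = (2718.72 − 1310.40)/2014.56 = 0.69907; midpoint %ΔI = (13700 − 9550)/11625 = 0.35699.
η = 0.69907 / 0.35699 = 1.958.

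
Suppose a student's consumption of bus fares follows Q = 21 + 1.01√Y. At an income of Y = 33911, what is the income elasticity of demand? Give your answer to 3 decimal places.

0.449

At Y = 33911: Q = 206.991.
dQ/dY = 1.01/(2√Y) = 0.00274234 at this income.
η = (dQ/dY)·(Y/Q) = 0.00274234 × (33911/206.991) = 0.449.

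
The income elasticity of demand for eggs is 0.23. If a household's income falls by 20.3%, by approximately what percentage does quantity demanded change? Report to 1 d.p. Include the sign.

%ΔQ ≈ η × %ΔI = 0.23 × (-20.3%) = -4.7%.

-4.7%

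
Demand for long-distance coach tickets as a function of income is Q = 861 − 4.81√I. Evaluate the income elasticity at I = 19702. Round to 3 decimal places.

-1.816

At I = 19702: Q = 185.850.
dQ/dI = -4.81/(2√I) = -0.017134 at this income.
η = (dQ/dI)·(I/Q) = -0.017134 × (19702/185.850) = -1.816.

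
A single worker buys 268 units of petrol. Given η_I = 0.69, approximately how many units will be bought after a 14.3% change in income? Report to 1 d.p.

294.4

%ΔQ ≈ η × %ΔI = 0.69 × 14.3% = 9.867%.
New Q ≈ 268 × (1 + 0.09867) = 294.4.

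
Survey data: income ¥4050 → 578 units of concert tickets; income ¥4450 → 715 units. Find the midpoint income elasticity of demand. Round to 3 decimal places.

2.252

ΔQ = 715 − 578 = 137; midpoint Q̄ = (578 + 715)/2 = 646.5.
ΔI = 4450 − 4050 = 400; midpoint Ī = (4050 + 4450)/2 = 4250.
η = (ΔQ/Q̄) ÷ (ΔI/Ī) = (137/646.5) ÷ (400/4250) = 2.252.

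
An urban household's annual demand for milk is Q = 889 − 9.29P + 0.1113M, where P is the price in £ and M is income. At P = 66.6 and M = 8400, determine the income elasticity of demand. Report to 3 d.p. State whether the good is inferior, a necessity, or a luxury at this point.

0.776 (necessity)

At P = 66.6, M = 8400: Q = 1205.206.
Holding P constant, ∂Q/∂M = 0.1113.
η_M = (∂Q/∂M)·(M/Q) = 0.1113 × (8400/1205.206) = 0.776.
Since 0 < η < 1, this is a necessity.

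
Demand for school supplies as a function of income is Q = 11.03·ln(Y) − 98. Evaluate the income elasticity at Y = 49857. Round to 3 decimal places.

0.518

At Y = 49857: Q = 21.311.
dQ/dY = 11.03/Y = 0.000221233 at this income.
η = (dQ/dY)·(Y/Q) = 0.000221233 × (49857/21.311) = 0.518.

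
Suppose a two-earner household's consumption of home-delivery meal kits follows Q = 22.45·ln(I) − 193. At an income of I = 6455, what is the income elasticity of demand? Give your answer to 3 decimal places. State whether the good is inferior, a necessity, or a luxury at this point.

At I = 6455: Q = 3.945.
dQ/dI = 22.45/I = 0.00347792 at this income.
η = (dQ/dI)·(I/Q) = 0.00347792 × (6455/3.945) = 5.691.
Since η > 1, the good is a luxury.

5.691 (luxury)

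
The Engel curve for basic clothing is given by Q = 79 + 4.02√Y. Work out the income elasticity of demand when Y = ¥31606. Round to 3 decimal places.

At Y = 31606: Q = 793.679.
dQ/dY = 4.02/(2√Y) = 0.0113061 at this income.
η = (dQ/dY)·(Y/Q) = 0.0113061 × (31606/793.679) = 0.450.

0.450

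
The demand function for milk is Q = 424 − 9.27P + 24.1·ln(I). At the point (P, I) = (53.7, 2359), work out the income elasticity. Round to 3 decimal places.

0.213

At P = 53.7, I = 2359: Q = 113.361.
Holding P constant, ∂Q/∂I = 24.1/I = 0.0102162.
η_I = (∂Q/∂I)·(I/Q) = 0.0102162 × (2359/113.361) = 0.213.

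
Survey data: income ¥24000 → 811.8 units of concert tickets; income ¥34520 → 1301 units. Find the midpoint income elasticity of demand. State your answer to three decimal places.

1.288

ΔQ = 1301 − 811.8 = 489.2; midpoint Q̄ = (811.8 + 1301)/2 = 1056.4.
ΔI = 34520 − 24000 = 10520; midpoint Ī = (24000 + 34520)/2 = 29260.
η = (ΔQ/Q̄) ÷ (ΔI/Ī) = (489.2/1056.4) ÷ (10520/29260) = 1.288.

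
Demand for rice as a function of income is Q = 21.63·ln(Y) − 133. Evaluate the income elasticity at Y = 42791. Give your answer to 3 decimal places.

0.221

At Y = 42791: Q = 97.664.
dQ/dY = 21.63/Y = 0.00050548 at this income.
η = (dQ/dY)·(Y/Q) = 0.00050548 × (42791/97.664) = 0.221.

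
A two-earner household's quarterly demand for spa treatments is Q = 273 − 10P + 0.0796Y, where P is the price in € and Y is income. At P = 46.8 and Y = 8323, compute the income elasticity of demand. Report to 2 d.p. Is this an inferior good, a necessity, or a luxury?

At P = 46.8, Y = 8323: Q = 467.511.
Holding P constant, ∂Q/∂Y = 0.0796.
η_Y = (∂Q/∂Y)·(Y/Q) = 0.0796 × (8323/467.511) = 1.42.
Since η > 1, this is a luxury.

1.42 (luxury)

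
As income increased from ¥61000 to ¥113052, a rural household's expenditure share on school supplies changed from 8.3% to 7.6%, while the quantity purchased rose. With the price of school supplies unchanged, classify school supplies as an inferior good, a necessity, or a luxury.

Quantity rises but the budget share falls as income rises, so 0 < η < 1.

necessity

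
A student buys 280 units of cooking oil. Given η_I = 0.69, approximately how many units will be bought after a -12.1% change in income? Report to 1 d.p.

%ΔQ ≈ η × %ΔI = 0.69 × (-12.1%) = -8.349%.
New Q ≈ 280 × (1 − 0.08349) = 256.6.

256.6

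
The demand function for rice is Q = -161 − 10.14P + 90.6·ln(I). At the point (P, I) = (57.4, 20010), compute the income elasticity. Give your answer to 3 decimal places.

At P = 57.4, I = 20010: Q = 154.265.
Holding P constant, ∂Q/∂I = 90.6/I = 0.00452774.
η_I = (∂Q/∂I)·(I/Q) = 0.00452774 × (20010/154.265) = 0.587.

0.587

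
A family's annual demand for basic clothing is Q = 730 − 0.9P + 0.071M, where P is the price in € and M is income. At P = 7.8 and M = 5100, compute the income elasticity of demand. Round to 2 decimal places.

0.33

At P = 7.8, M = 5100: Q = 1085.080.
Holding P constant, ∂Q/∂M = 0.071.
η_M = (∂Q/∂M)·(M/Q) = 0.071 × (5100/1085.080) = 0.33.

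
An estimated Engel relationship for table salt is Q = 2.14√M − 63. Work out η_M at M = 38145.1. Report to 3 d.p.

0.589

At M = 38145.1: Q = 354.958.
dQ/dM = 2.14/(2√M) = 0.00547853 at this income.
η = (dQ/dM)·(M/Q) = 0.00547853 × (38145.1/354.958) = 0.589.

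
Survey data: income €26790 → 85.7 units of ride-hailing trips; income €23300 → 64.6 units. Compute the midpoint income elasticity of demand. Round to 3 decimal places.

2.015

ΔQ = 64.6 − 85.7 = -21.1; midpoint Q̄ = (85.7 + 64.6)/2 = 75.15.
ΔI = 23300 − 26790 = -3490; midpoint Ī = (26790 + 23300)/2 = 25045.
η = (ΔQ/Q̄) ÷ (ΔI/Ī) = (-21.1/75.15) ÷ (-3490/25045) = 2.015.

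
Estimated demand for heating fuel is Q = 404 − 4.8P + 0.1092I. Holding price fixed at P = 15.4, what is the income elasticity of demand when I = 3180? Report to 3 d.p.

At P = 15.4, I = 3180: Q = 677.336.
Holding P constant, ∂Q/∂I = 0.1092.
η_I = (∂Q/∂I)·(I/Q) = 0.1092 × (3180/677.336) = 0.513.

0.513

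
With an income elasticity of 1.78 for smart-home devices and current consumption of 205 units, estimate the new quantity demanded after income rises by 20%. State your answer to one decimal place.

%ΔQ ≈ η × %ΔI = 1.78 × 20% = 35.6%.
New Q ≈ 205 × (1 + 0.356) = 278.0.

278.0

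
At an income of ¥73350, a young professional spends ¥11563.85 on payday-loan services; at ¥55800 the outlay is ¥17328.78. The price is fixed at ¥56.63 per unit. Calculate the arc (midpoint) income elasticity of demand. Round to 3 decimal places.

-1.468

With a constant price, Q₁ = 11563.85/56.63 = 204.200 and Q₂ = 17328.78/56.63 = 306.000 (equivalently, work directly with expenditure since P cancels).
Midpoint %ΔQ = (17328.78 − 11563.85)/14446.31 = 0.39906; midpoint %ΔI = (55800 − 73350)/64575 = -0.27178.
η = 0.39906 / -0.27178 = -1.468.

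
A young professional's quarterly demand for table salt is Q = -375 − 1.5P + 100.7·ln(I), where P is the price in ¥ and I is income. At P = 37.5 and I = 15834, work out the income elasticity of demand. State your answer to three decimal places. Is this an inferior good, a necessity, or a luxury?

At P = 37.5, I = 15834: Q = 542.510.
Holding P constant, ∂Q/∂I = 100.7/I = 0.00635973.
η_I = (∂Q/∂I)·(I/Q) = 0.00635973 × (15834/542.510) = 0.186.
Since 0 < η < 1, this is a necessity.

0.186 (necessity)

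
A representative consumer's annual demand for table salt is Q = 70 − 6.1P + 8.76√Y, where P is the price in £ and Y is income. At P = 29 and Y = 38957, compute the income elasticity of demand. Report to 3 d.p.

At P = 29, Y = 38957: Q = 1622.107.
Holding P constant, ∂Q/∂Y = 8.76/(2√Y) = 0.0221912.
η_Y = (∂Q/∂Y)·(Y/Q) = 0.0221912 × (38957/1622.107) = 0.533.

0.533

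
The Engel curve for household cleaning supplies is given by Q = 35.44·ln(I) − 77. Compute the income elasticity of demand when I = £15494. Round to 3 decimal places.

At I = 15494: Q = 264.932.
dQ/dI = 35.44/I = 0.00228734 at this income.
η = (dQ/dI)·(I/Q) = 0.00228734 × (15494/264.932) = 0.134.

0.134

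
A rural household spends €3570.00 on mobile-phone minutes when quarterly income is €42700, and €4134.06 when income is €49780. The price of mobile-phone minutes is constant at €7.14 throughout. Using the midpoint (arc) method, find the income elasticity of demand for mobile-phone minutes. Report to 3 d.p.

0.956

With a constant price, Q₁ = 3570.00/7.14 = 500.000 and Q₂ = 4134.06/7.14 = 579.000 (equivalently, work directly with expenditure since P cancels).
Midpoint %ΔQ = (4134.06 − 3570.00)/3852.03 = 0.14643; midpoint %ΔI = (49780 − 42700)/46240 = 0.15311.
η = 0.14643 / 0.15311 = 0.956.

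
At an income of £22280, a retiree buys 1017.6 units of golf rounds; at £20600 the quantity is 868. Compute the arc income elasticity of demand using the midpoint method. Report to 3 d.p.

2.025

ΔQ = 868 − 1017.6 = -149.6; midpoint Q̄ = (1017.6 + 868)/2 = 942.8.
ΔI = 20600 − 22280 = -1680; midpoint Ī = (22280 + 20600)/2 = 21440.
η = (ΔQ/Q̄) ÷ (ΔI/Ī) = (-149.6/942.8) ÷ (-1680/21440) = 2.025.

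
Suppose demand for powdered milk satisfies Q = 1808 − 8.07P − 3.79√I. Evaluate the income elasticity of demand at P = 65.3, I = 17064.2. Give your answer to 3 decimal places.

At P = 65.3, I = 17064.2: Q = 785.941.
Holding P constant, ∂Q/∂I = -3.79/(2√I) = -0.0145066.
η_I = (∂Q/∂I)·(I/Q) = -0.0145066 × (17064.2/785.941) = -0.315.

-0.315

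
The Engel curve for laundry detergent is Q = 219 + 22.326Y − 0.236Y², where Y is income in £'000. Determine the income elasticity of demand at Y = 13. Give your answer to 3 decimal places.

0.448

At Y = 13: Q = 469.3540.
dQ/dY = 22.326 − 0.472Y = 16.19000.
η = (dQ/dY)·(Y/Q) = 16.19000 × (13/469.3540) = 0.448.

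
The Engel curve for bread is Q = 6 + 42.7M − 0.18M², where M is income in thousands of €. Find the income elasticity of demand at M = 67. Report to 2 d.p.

0.60

At M = 67: Q = 2058.8800.
dQ/dM = 42.7 − 0.36M = 18.58000.
η = (dQ/dM)·(M/Q) = 18.58000 × (67/2058.8800) = 0.60.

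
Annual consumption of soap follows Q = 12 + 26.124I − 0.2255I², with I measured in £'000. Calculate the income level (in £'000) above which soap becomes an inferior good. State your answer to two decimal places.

dQ/dI = 26.124 − 0.451I.
The good is inferior where dQ/dI < 0. Setting dQ/dI = 0 gives I = 26.124 / 0.451 = 57.92.

57.92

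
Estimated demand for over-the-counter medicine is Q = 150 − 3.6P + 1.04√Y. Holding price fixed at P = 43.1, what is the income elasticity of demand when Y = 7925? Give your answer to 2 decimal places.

0.53

At P = 43.1, Y = 7925: Q = 87.423.
Holding P constant, ∂Q/∂Y = 1.04/(2√Y) = 0.00584122.
η_Y = (∂Q/∂Y)·(Y/Q) = 0.00584122 × (7925/87.423) = 0.53.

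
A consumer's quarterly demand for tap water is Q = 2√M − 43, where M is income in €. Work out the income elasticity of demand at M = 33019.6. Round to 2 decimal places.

0.57

At M = 33019.6: Q = 320.426.
dQ/dM = 2/(2√M) = 0.00550318 at this income.
η = (dQ/dM)·(M/Q) = 0.00550318 × (33019.6/320.426) = 0.57.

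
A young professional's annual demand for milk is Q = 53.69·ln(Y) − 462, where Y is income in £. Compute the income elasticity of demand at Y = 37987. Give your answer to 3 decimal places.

0.515

At Y = 37987: Q = 104.161.
dQ/dY = 53.69/Y = 0.00141338 at this income.
η = (dQ/dY)·(Y/Q) = 0.00141338 × (37987/104.161) = 0.515.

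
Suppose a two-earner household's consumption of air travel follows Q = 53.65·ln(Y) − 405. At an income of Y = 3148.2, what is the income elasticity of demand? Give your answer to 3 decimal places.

1.978

At Y = 3148.2: Q = 27.129.
dQ/dY = 53.65/Y = 0.0170415 at this income.
η = (dQ/dY)·(Y/Q) = 0.0170415 × (3148.2/27.129) = 1.978.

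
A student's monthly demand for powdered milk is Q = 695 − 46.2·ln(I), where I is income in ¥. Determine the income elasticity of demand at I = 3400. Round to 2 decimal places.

At I = 3400: Q = 319.323.
dQ/dI = -46.2/I = -0.0135882 at this income.
η = (dQ/dI)·(I/Q) = -0.0135882 × (3400/319.323) = -0.14.

-0.14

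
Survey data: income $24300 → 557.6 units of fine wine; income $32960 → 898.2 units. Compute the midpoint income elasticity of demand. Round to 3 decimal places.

1.547

ΔQ = 898.2 − 557.6 = 340.6; midpoint Q̄ = (557.6 + 898.2)/2 = 727.9.
ΔI = 32960 − 24300 = 8660; midpoint Ī = (24300 + 32960)/2 = 28630.
η = (ΔQ/Q̄) ÷ (ΔI/Ī) = (340.6/727.9) ÷ (8660/28630) = 1.547.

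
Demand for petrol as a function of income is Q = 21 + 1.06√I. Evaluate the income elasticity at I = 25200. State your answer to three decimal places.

0.445

At I = 25200: Q = 189.270.
dQ/dI = 1.06/(2√I) = 0.00333869 at this income.
η = (dQ/dI)·(I/Q) = 0.00333869 × (25200/189.270) = 0.445.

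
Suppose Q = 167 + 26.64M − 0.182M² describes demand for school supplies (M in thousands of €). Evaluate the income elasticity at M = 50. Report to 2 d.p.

At M = 50: Q = 1044.0000.
dQ/dM = 26.64 − 0.364M = 8.44000.
η = (dQ/dM)·(M/Q) = 8.44000 × (50/1044.0000) = 0.40.

0.40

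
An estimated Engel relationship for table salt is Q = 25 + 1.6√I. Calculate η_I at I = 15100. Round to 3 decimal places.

At I = 15100: Q = 221.611.
dQ/dI = 1.6/(2√I) = 0.00651031 at this income.
η = (dQ/dI)·(I/Q) = 0.00651031 × (15100/221.611) = 0.444.

0.444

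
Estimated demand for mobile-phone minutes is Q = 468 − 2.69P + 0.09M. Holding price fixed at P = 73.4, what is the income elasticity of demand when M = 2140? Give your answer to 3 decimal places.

0.416

At P = 73.4, M = 2140: Q = 463.154.
Holding P constant, ∂Q/∂M = 0.09.
η_M = (∂Q/∂M)·(M/Q) = 0.09 × (2140/463.154) = 0.416.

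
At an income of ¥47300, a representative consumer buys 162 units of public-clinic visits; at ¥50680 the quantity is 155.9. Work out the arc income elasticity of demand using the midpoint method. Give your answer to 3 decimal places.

ΔQ = 155.9 − 162 = -6.1; midpoint Q̄ = (162 + 155.9)/2 = 158.95.
ΔI = 50680 − 47300 = 3380; midpoint Ī = (47300 + 50680)/2 = 48990.
η = (ΔQ/Q̄) ÷ (ΔI/Ī) = (-6.1/158.95) ÷ (3380/48990) = -0.556.

-0.556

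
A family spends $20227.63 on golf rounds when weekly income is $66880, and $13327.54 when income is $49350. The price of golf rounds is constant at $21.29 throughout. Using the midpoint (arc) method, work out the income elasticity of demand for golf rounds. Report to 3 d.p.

1.363

With a constant price, Q₁ = 20227.63/21.29 = 950.100 and Q₂ = 13327.54/21.29 = 626.000 (equivalently, work directly with expenditure since P cancels).
Midpoint %ΔQ = (13327.54 − 20227.63)/16777.59 = -0.41127; midpoint %ΔI = (49350 − 66880)/58115 = -0.30164.
η = -0.41127 / -0.30164 = 1.363.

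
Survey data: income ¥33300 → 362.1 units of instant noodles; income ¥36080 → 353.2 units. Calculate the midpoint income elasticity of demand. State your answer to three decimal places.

-0.311

ΔQ = 353.2 − 362.1 = -8.9; midpoint Q̄ = (362.1 + 353.2)/2 = 357.65.
ΔI = 36080 − 33300 = 2780; midpoint Ī = (33300 + 36080)/2 = 34690.
η = (ΔQ/Q̄) ÷ (ΔI/Ī) = (-8.9/357.65) ÷ (2780/34690) = -0.311.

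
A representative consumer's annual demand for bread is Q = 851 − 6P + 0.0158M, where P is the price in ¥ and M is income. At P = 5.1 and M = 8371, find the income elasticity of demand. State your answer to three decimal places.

0.139

At P = 5.1, M = 8371: Q = 952.662.
Holding P constant, ∂Q/∂M = 0.0158.
η_M = (∂Q/∂M)·(M/Q) = 0.0158 × (8371/952.662) = 0.139.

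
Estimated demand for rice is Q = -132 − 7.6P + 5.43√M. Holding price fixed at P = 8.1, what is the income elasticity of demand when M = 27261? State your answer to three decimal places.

0.638

At P = 8.1, M = 27261: Q = 702.982.
Holding P constant, ∂Q/∂M = 5.43/(2√M) = 0.0164437.
η_M = (∂Q/∂M)·(M/Q) = 0.0164437 × (27261/702.982) = 0.638.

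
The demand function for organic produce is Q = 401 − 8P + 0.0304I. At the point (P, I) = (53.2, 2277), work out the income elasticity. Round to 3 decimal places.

At P = 53.2, I = 2277: Q = 44.621.
Holding P constant, ∂Q/∂I = 0.0304.
η_I = (∂Q/∂I)·(I/Q) = 0.0304 × (2277/44.621) = 1.551.

1.551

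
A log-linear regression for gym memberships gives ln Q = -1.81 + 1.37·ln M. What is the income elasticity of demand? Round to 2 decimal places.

1.37

In a log-linear demand, the coefficient on ln M is the income elasticity.
So η = 1.37.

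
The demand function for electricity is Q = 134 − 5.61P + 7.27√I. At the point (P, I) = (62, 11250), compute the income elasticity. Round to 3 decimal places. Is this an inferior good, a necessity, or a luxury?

0.692 (necessity)

At P = 62, I = 11250: Q = 557.280.
Holding P constant, ∂Q/∂I = 7.27/(2√I) = 0.0342711.
η_I = (∂Q/∂I)·(I/Q) = 0.0342711 × (11250/557.280) = 0.692.
Since 0 < η < 1, this is a necessity.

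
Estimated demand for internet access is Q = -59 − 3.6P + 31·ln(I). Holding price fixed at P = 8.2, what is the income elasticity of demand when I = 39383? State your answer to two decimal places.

0.13

At P = 8.2, I = 39383: Q = 239.494.
Holding P constant, ∂Q/∂I = 31/I = 0.000787142.
η_I = (∂Q/∂I)·(I/Q) = 0.000787142 × (39383/239.494) = 0.13.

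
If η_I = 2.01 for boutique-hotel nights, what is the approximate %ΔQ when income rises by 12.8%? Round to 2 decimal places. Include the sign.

25.73%

%ΔQ ≈ η × %ΔI = 2.01 × 12.8% = 25.73%.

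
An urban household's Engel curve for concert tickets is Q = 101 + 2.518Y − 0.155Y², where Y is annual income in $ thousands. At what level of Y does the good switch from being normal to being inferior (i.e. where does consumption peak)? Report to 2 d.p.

dQ/dY = 2.518 − 0.31Y.
The good is inferior where dQ/dY < 0. Setting dQ/dY = 0 gives Y = 2.518 / 0.31 = 8.12.

8.12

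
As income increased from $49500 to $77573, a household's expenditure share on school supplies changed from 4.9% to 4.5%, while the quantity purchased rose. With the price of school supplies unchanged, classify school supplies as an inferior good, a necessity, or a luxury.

necessity

Quantity rises but the budget share falls as income rises, so 0 < η < 1.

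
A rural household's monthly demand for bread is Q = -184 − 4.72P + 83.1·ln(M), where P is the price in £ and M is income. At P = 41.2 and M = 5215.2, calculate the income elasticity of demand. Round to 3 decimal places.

At P = 41.2, M = 5215.2: Q = 332.817.
Holding P constant, ∂Q/∂M = 83.1/M = 0.0159342.
η_M = (∂Q/∂M)·(M/Q) = 0.0159342 × (5215.2/332.817) = 0.250.

0.250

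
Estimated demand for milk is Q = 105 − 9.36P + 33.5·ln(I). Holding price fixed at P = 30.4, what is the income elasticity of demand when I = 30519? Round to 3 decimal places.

At P = 30.4, I = 30519: Q = 166.381.
Holding P constant, ∂Q/∂I = 33.5/I = 0.00109768.
η_I = (∂Q/∂I)·(I/Q) = 0.00109768 × (30519/166.381) = 0.201.

0.201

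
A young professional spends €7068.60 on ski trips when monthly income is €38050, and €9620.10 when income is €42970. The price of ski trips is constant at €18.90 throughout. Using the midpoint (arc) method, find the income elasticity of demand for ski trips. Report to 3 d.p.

With a constant price, Q₁ = 7068.60/18.90 = 374.000 and Q₂ = 9620.10/18.90 = 509.000 (equivalently, work directly with expenditure since P cancels).
Midpoint %ΔQ = (9620.10 − 7068.60)/8344.35 = 0.30578; midpoint %ΔI = (42970 − 38050)/40510 = 0.12145.
η = 0.30578 / 0.12145 = 2.518.

2.518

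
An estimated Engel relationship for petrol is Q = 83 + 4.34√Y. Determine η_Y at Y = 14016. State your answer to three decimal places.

0.430

At Y = 14016: Q = 596.809.
dQ/dY = 4.34/(2√Y) = 0.0183294 at this income.
η = (dQ/dY)·(Y/Q) = 0.0183294 × (14016/596.809) = 0.430.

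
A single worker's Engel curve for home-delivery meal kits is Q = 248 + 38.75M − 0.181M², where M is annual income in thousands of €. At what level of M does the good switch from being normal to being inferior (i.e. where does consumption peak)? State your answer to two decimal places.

dQ/dM = 38.75 − 0.362M.
The good is inferior where dQ/dM < 0. Setting dQ/dM = 0 gives M = 38.75 / 0.362 = 107.04.

107.04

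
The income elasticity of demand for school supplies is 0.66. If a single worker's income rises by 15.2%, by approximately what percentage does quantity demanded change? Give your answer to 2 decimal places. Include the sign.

10.03%

%ΔQ ≈ η × %ΔI = 0.66 × 15.2% = 10.03%.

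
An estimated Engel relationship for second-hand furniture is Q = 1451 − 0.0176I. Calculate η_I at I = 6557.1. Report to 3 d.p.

At I = 6557.1: Q = 1335.595.
dQ/dI = −0.0176.
η = (dQ/dI)·(I/Q) = -0.0176 × (6557.1/1335.595) = -0.086.

-0.086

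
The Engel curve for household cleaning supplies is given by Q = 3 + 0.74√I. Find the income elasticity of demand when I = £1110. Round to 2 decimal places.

At I = 1110: Q = 27.654.
dQ/dI = 0.74/(2√I) = 0.0111056 at this income.
η = (dQ/dI)·(I/Q) = 0.0111056 × (1110/27.654) = 0.45.

0.45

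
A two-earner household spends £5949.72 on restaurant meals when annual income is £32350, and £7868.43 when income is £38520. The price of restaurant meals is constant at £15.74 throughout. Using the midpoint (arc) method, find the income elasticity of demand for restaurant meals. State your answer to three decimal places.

With a constant price, Q₁ = 5949.72/15.74 = 378.000 and Q₂ = 7868.43/15.74 = 499.900 (equivalently, work directly with expenditure since P cancels).
Midpoint %ΔQ = (7868.43 − 5949.72)/6909.08 = 0.27771; midpoint %ΔI = (38520 − 32350)/35435 = 0.17412.
η = 0.27771 / 0.17412 = 1.595.

1.595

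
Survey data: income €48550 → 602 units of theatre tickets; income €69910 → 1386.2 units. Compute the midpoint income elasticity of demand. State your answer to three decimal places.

ΔQ = 1386.2 − 602 = 784.2; midpoint Q̄ = (602 + 1386.2)/2 = 994.1.
ΔI = 69910 − 48550 = 21360; midpoint Ī = (48550 + 69910)/2 = 59230.
η = (ΔQ/Q̄) ÷ (ΔI/Ī) = (784.2/994.1) ÷ (21360/59230) = 2.187.

2.187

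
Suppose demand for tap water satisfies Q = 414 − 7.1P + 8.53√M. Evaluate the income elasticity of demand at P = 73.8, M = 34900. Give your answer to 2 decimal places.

0.54

At P = 73.8, M = 34900: Q = 1483.556.
Holding P constant, ∂Q/∂M = 8.53/(2√M) = 0.02283.
η_M = (∂Q/∂M)·(M/Q) = 0.02283 × (34900/1483.556) = 0.54.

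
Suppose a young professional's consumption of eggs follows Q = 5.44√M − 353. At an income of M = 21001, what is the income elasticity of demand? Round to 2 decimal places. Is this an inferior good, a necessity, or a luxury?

At M = 21001: Q = 435.350.
dQ/dM = 5.44/(2√M) = 0.0187693 at this income.
η = (dQ/dM)·(M/Q) = 0.0187693 × (21001/435.350) = 0.91.
Since 0 < η < 1, the good is a necessity.

0.91 (necessity)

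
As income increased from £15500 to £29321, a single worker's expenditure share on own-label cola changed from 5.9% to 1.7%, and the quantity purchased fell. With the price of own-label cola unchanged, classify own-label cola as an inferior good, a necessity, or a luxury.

Quantity demanded falls as income rises, so η < 0.

inferior good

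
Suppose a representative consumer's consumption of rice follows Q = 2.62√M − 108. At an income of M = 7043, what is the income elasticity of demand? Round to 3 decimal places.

At M = 7043: Q = 111.877.
dQ/dM = 2.62/(2√M) = 0.0156096 at this income.
η = (dQ/dM)·(M/Q) = 0.0156096 × (7043/111.877) = 0.983.

0.983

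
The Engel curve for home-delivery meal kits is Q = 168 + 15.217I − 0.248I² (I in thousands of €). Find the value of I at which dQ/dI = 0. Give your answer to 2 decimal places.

30.68

dQ/dI = 15.217 − 0.496I.
The good is inferior where dQ/dI < 0. Setting dQ/dI = 0 gives I = 15.217 / 0.496 = 30.68.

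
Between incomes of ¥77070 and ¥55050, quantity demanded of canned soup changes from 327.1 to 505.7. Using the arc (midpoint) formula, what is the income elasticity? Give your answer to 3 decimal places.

ΔQ = 505.7 − 327.1 = 178.6; midpoint Q̄ = (327.1 + 505.7)/2 = 416.4.
ΔI = 55050 − 77070 = -22020; midpoint Ī = (77070 + 55050)/2 = 66060.
η = (ΔQ/Q̄) ÷ (ΔI/Ī) = (178.6/416.4) ÷ (-22020/66060) = -1.287.

-1.287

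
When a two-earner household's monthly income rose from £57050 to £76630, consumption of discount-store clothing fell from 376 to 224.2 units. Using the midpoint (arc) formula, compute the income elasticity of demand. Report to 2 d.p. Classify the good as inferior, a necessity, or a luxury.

ΔQ = 224.2 − 376 = -151.8; midpoint Q̄ = (376 + 224.2)/2 = 300.1.
ΔI = 76630 − 57050 = 19580; midpoint Ī = (57050 + 76630)/2 = 66840.
η = (ΔQ/Q̄) ÷ (ΔI/Ī) = (-151.8/300.1) ÷ (19580/66840) = -1.73.
η < 0 ⇒ inferior good.

-1.73 (inferior good)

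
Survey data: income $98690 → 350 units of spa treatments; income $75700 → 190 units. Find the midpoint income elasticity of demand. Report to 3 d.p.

2.248

ΔQ = 190 − 350 = -160; midpoint Q̄ = (350 + 190)/2 = 270.
ΔI = 75700 − 98690 = -22990; midpoint Ī = (98690 + 75700)/2 = 87195.
η = (ΔQ/Q̄) ÷ (ΔI/Ī) = (-160/270) ÷ (-22990/87195) = 2.248.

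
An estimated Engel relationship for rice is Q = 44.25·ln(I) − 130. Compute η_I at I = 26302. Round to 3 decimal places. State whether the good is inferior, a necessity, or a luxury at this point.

At I = 26302: Q = 320.350.
dQ/dI = 44.25/I = 0.00168238 at this income.
η = (dQ/dI)·(I/Q) = 0.00168238 × (26302/320.350) = 0.138.
Since 0 < η < 1, the good is a necessity.

0.138 (necessity)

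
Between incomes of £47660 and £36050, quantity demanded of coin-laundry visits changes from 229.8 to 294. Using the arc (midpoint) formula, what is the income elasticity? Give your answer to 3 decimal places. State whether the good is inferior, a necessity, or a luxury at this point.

ΔQ = 294 − 229.8 = 64.2; midpoint Q̄ = (229.8 + 294)/2 = 261.9.
ΔI = 36050 − 47660 = -11610; midpoint Ī = (47660 + 36050)/2 = 41855.
η = (ΔQ/Q̄) ÷ (ΔI/Ī) = (64.2/261.9) ÷ (-11610/41855) = -0.884.
η < 0 ⇒ inferior good.

-0.884 (inferior good)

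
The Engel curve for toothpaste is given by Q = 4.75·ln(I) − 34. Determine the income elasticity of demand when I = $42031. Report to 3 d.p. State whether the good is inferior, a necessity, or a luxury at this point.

At I = 42031: Q = 16.569.
dQ/dI = 4.75/I = 0.000113012 at this income.
η = (dQ/dI)·(I/Q) = 0.000113012 × (42031/16.569) = 0.287.
Since 0 < η < 1, the good is a necessity.

0.287 (necessity)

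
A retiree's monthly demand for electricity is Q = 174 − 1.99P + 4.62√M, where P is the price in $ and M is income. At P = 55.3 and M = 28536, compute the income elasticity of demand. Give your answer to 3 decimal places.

0.462

At P = 55.3, M = 28536: Q = 844.391.
Holding P constant, ∂Q/∂M = 4.62/(2√M) = 0.0136746.
η_M = (∂Q/∂M)·(M/Q) = 0.0136746 × (28536/844.391) = 0.462.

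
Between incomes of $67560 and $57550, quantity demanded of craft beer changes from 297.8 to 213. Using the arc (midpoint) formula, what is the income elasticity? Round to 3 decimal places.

ΔQ = 213 − 297.8 = -84.8; midpoint Q̄ = (297.8 + 213)/2 = 255.4.
ΔI = 57550 − 67560 = -10010; midpoint Ī = (67560 + 57550)/2 = 62555.
η = (ΔQ/Q̄) ÷ (ΔI/Ī) = (-84.8/255.4) ÷ (-10010/62555) = 2.075.

2.075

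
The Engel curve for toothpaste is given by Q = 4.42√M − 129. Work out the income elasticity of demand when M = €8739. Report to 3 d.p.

At M = 8739: Q = 284.193.
dQ/dM = 4.42/(2√M) = 0.0236408 at this income.
η = (dQ/dM)·(M/Q) = 0.0236408 × (8739/284.193) = 0.727.

0.727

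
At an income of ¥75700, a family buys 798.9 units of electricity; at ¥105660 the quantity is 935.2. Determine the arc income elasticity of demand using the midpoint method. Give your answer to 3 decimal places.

ΔQ = 935.2 − 798.9 = 136.3; midpoint Q̄ = (798.9 + 935.2)/2 = 867.05.
ΔI = 105660 − 75700 = 29960; midpoint Ī = (75700 + 105660)/2 = 90680.
η = (ΔQ/Q̄) ÷ (ΔI/Ī) = (136.3/867.05) ÷ (29960/90680) = 0.476.

0.476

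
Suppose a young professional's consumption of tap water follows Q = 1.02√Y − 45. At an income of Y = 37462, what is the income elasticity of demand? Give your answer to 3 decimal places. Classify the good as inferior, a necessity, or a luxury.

0.648 (necessity)

At Y = 37462: Q = 152.422.
dQ/dY = 1.02/(2√Y) = 0.00263496 at this income.
η = (dQ/dY)·(Y/Q) = 0.00263496 × (37462/152.422) = 0.648.
Since 0 < η < 1, the good is a necessity.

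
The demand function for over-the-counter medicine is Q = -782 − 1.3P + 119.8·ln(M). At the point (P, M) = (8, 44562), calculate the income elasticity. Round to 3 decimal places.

0.244

At P = 8, M = 44562: Q = 490.015.
Holding P constant, ∂Q/∂M = 119.8/M = 0.00268839.
η_M = (∂Q/∂M)·(M/Q) = 0.00268839 × (44562/490.015) = 0.244.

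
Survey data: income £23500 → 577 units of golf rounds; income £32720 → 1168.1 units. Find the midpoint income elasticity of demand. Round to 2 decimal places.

ΔQ = 1168.1 − 577 = 591.1; midpoint Q̄ = (577 + 1168.1)/2 = 872.55.
ΔI = 32720 − 23500 = 9220; midpoint Ī = (23500 + 32720)/2 = 28110.
η = (ΔQ/Q̄) ÷ (ΔI/Ī) = (591.1/872.55) ÷ (9220/28110) = 2.07.

2.07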